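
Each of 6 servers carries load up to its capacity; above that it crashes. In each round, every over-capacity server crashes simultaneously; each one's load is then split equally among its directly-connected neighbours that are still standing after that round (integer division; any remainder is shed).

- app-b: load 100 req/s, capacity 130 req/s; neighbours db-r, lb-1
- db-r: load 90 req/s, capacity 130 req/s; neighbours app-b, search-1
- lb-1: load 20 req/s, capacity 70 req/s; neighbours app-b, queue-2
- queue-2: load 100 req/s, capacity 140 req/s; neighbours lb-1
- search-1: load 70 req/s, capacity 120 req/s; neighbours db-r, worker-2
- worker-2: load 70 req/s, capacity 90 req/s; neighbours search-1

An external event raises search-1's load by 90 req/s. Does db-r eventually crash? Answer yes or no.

yes

Round 1 — search-1 at 160 > 120. search-1 crashes.
  search-1 sheds 160 req/s to db-r, worker-2: 80 each.
    db-r: 90+80 = 170 > 130
    worker-2: 70+80 = 150 > 90
Round 2 — db-r, worker-2 crash.
  db-r sheds 170 req/s to app-b: 170 each.
    app-b: 100+170 = 270 > 130
  worker-2 sheds 150 req/s: no online neighbours, lost.
Round 3 — app-b crashes.
  app-b sheds 270 req/s to lb-1: 270 each.
    lb-1: 20+270 = 290 > 70
Round 4 — lb-1 crashes.
  lb-1 sheds 290 req/s to queue-2: 290 each.
    queue-2: 100+290 = 390 > 140
Round 5 — queue-2 crashes.
  queue-2 sheds 390 req/s: no online neighbours, lost.
No further crashes.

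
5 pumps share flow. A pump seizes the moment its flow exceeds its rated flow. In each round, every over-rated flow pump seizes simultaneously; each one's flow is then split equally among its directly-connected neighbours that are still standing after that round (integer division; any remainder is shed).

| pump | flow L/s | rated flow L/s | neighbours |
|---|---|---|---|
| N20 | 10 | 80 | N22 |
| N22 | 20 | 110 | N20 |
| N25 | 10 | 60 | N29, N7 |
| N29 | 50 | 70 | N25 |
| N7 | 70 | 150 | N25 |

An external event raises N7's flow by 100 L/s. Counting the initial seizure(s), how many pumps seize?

3

Round 1 — N7 at 170 > 150. N7 seizes.
  N7 sheds 170 L/s to N25: 170 each.
    N25: 10+170 = 180 > 60
Round 2 — N25 seizes.
  N25 sheds 180 L/s to N29: 180 each.
    N29: 50+180 = 230 > 70
Round 3 — N29 seizes.
  N29 sheds 230 L/s: no online neighbours, lost.
No further seizures.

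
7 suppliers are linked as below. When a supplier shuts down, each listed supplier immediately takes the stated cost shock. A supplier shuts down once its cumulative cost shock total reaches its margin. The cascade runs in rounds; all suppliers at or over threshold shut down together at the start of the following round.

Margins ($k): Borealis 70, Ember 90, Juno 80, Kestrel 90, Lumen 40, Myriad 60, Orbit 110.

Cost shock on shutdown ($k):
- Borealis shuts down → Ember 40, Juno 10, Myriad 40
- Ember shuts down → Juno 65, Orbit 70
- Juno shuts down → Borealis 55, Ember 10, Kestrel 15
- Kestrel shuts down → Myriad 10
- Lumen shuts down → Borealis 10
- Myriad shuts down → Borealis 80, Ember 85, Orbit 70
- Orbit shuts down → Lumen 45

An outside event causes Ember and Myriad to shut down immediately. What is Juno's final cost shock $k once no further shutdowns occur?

75

Round 1 — Ember, Myriad shut down (initial).
  Borealis: +80 → 80 ≥ 70
  Juno: +65 → 65 < 80
  Orbit: +70+70 → 140 ≥ 110
Round 2 — Borealis, Orbit shut down.
  Juno: +10 → 75 < 80
  Lumen: +45 → 45 ≥ 40
Round 3 — Lumen shuts down.
No further shutdowns.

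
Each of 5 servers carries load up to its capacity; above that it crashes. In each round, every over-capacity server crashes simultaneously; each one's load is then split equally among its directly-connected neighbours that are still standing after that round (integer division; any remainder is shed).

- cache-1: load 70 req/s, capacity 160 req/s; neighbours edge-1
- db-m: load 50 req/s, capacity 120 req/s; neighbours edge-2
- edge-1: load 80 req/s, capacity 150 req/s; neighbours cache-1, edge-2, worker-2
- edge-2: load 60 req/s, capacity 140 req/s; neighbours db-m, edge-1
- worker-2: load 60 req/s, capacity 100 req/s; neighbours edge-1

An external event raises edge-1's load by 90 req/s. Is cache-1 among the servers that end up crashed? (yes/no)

Round 1 — edge-1 at 170 > 150. edge-1 crashes.
  edge-1 sheds 170 req/s to cache-1, edge-2, worker-2: 56 each (2 lost).
    cache-1: 70+56 = 126 ≤ 160
    edge-2: 60+56 = 116 ≤ 140
    worker-2: 60+56 = 116 > 100
Round 2 — worker-2 crashes.
  worker-2 sheds 116 req/s: no online neighbours, lost.
No further crashes.

no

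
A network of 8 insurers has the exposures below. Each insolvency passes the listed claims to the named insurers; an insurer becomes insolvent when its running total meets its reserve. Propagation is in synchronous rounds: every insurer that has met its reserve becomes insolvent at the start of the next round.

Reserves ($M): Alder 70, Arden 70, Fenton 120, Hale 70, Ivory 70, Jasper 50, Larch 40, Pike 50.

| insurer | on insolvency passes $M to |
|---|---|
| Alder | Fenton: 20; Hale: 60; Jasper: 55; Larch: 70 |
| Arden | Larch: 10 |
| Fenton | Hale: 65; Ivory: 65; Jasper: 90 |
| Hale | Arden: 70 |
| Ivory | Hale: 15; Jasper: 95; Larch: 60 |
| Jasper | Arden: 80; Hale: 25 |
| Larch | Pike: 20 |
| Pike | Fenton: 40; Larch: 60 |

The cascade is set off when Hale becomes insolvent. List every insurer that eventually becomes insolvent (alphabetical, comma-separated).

Round 1 — Hale becomes insolvent (initial).
  Arden: +70 → 70 ≥ 70
Round 2 — Arden becomes insolvent.
  Larch: +10 → 10 < 40
No further insolvencies.

Arden, Hale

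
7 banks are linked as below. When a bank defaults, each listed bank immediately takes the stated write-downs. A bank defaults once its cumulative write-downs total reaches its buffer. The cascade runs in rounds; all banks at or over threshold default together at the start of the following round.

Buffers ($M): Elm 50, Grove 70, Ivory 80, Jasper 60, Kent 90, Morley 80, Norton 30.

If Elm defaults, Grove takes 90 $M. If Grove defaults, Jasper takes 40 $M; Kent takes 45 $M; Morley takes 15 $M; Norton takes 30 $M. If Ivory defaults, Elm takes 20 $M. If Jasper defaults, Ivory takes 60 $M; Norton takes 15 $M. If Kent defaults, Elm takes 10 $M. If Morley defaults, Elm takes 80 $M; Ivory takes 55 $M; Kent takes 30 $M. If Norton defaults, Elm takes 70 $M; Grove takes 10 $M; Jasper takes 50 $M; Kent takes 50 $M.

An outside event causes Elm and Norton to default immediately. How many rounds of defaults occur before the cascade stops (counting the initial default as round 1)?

Round 1 — Elm, Norton default (initial).
  Grove: +90+10 → 100 ≥ 70
  Jasper: +50 → 50 < 60
  Kent: +50 → 50 < 90
Round 2 — Grove defaults.
  Jasper: +40 → 90 ≥ 60
  Kent: +45 → 95 ≥ 90
  Morley: +15 → 15 < 80
Round 3 — Jasper, Kent default.
  Ivory: +60 → 60 < 80
No further defaults.

3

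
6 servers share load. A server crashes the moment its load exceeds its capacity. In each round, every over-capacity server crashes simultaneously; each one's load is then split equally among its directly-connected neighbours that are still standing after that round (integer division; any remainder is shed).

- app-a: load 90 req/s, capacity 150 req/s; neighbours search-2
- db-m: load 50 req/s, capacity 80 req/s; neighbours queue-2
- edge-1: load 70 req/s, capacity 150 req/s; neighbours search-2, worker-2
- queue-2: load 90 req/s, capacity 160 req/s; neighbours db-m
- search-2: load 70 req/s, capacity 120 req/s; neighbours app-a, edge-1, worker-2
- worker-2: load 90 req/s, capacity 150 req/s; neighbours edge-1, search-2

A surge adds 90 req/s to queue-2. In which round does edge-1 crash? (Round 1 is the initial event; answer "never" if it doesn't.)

Round 1 — queue-2 at 180 > 160. queue-2 crashes.
  queue-2 sheds 180 req/s to db-m: 180 each.
    db-m: 50+180 = 230 > 80
Round 2 — db-m crashes.
  db-m sheds 230 req/s: no online neighbours, lost.
No further crashes.

never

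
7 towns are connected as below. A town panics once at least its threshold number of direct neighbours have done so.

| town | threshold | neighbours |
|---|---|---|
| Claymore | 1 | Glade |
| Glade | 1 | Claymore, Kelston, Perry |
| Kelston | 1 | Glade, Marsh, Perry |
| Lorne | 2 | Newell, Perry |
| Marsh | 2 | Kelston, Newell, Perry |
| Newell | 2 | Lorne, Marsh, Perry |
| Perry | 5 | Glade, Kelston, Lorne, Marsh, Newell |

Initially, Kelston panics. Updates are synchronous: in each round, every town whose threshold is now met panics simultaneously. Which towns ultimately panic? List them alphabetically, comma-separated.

Claymore, Glade, Kelston

Round 1 — Kelston panics (initial).
Round 2 — checking thresholds:
  Glade: 1 of 3 neighbours ≥ 1, panics.
  Marsh: 1 of 3 neighbours < 2, below threshold.
  Perry: 1 of 5 neighbours < 5, below threshold.
Round 3 — checking thresholds:
  Claymore: 1 of 1 neighbours ≥ 1, panics.
  Marsh: 1 of 3 neighbours < 2, below threshold.
  Perry: 2 of 5 neighbours < 5, below threshold.
Round 4 — no new panics; cascade stops.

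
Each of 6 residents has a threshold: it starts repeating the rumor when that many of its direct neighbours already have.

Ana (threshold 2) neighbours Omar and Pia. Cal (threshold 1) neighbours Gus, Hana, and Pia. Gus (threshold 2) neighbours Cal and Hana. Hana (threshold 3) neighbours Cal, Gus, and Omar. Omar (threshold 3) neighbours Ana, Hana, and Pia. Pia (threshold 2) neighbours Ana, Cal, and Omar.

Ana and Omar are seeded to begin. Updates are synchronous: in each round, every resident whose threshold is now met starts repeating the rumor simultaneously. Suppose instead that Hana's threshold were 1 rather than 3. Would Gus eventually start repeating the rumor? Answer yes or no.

yes

With Hana's threshold at 1:
Round 1 — Ana, Omar start repeating the rumor (initial).
Round 2 — checking thresholds:
  Hana: 1 of 3 neighbours ≥ 1, starts repeating the rumor.
  Pia: 2 of 3 neighbours ≥ 2, starts repeating the rumor.
Round 3 — checking thresholds:
  Cal: 2 of 3 neighbours ≥ 1, starts repeating the rumor.
  Gus: 1 of 2 neighbours < 2, below threshold.
Round 4 — checking thresholds:
  Gus: 2 of 2 neighbours ≥ 2, starts repeating the rumor.
Round 5 — no new spreads; cascade stops.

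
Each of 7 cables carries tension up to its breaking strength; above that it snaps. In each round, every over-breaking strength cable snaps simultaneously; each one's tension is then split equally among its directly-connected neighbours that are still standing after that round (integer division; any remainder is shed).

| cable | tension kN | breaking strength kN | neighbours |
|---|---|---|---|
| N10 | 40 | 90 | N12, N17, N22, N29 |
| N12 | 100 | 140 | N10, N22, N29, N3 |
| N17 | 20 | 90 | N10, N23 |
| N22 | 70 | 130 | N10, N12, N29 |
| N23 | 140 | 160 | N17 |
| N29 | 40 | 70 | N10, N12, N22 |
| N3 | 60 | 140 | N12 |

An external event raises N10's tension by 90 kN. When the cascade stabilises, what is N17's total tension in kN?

Round 1 — N10 at 130 > 90. N10 snaps.
  N10 sheds 130 kN to N12, N17, N22, N29: 32 each (2 lost).
    N12: 100+32 = 132 ≤ 140
    N17: 20+32 = 52 ≤ 90
    N22: 70+32 = 102 ≤ 130
    N29: 40+32 = 72 > 70
Round 2 — N29 snaps.
  N29 sheds 72 kN to N12, N22: 36 each.
    N12: 132+36 = 168 > 140
    N22: 102+36 = 138 > 130
Round 3 — N12, N22 snap.
  N12 sheds 168 kN to N3: 168 each.
    N3: 60+168 = 228 > 140
  N22 sheds 138 kN: no online neighbours, lost.
Round 4 — N3 snaps.
  N3 sheds 228 kN: no online neighbours, lost.
No further breaks.

52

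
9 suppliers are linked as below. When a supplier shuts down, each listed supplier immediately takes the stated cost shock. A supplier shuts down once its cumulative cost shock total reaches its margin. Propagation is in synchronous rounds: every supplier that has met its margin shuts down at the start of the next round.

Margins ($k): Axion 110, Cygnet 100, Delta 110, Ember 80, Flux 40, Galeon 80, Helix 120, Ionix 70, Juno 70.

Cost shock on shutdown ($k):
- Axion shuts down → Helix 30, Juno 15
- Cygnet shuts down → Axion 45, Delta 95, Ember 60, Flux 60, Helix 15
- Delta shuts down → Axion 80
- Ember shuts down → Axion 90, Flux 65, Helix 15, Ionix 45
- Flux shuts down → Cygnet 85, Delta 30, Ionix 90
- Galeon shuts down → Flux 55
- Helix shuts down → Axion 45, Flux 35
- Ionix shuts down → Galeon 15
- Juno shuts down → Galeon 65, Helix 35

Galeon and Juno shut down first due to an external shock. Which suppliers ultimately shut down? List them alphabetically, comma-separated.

Round 1 — Galeon, Juno shut down (initial).
  Flux: +55 → 55 ≥ 40
  Helix: +35 → 35 < 120
Round 2 — Flux shuts down.
  Cygnet: +85 → 85 < 100
  Delta: +30 → 30 < 110
  Ionix: +90 → 90 ≥ 70
Round 3 — Ionix shuts down.
No further shutdowns.

Flux, Galeon, Ionix, Juno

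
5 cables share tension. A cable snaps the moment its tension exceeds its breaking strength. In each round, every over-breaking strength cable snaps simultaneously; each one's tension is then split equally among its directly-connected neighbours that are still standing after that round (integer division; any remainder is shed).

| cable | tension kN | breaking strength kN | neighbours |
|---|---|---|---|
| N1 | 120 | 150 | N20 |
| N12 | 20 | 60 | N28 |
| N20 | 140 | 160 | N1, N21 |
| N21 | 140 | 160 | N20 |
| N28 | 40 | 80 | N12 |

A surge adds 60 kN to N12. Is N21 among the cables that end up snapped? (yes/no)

Round 1 — N12 at 80 > 60. N12 snaps.
  N12 sheds 80 kN to N28: 80 each.
    N28: 40+80 = 120 > 80
Round 2 — N28 snaps.
  N28 sheds 120 kN: no online neighbours, lost.
No further breaks.

no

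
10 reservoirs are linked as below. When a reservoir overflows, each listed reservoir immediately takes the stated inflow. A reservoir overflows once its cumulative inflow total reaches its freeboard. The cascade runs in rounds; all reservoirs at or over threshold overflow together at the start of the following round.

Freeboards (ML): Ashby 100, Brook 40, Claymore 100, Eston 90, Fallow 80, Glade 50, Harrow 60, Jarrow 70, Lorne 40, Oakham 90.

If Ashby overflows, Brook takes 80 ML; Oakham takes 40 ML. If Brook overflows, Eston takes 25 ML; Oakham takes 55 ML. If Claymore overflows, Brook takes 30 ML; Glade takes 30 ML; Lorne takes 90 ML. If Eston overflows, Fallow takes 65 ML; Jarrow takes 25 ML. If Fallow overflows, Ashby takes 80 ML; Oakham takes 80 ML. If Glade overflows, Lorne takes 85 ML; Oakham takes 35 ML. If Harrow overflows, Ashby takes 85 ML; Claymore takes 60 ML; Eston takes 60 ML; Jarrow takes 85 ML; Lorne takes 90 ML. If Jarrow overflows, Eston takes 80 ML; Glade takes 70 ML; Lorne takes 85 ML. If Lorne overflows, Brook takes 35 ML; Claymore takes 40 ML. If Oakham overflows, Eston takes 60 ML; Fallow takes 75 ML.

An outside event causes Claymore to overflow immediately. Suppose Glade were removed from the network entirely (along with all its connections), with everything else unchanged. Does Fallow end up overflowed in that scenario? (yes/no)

no

With Glade removed:
Round 1 — Claymore overflows (initial).
  Brook: +30 → 30 < 40
  Lorne: +90 → 90 ≥ 40
Round 2 — Lorne overflows.
  Brook: +35 → 65 ≥ 40
Round 3 — Brook overflows.
  Eston: +25 → 25 < 90
  Oakham: +55 → 55 < 90
No further overflows.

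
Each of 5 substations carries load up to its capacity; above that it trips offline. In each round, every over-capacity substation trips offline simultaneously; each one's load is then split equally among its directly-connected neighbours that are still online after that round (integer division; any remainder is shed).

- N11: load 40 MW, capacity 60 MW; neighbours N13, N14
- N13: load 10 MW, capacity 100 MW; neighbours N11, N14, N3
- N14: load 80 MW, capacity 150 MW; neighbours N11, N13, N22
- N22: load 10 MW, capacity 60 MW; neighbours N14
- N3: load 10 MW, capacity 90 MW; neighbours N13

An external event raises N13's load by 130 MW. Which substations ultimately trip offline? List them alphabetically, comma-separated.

N11, N13, N14, N22

Round 1 — N13 at 140 > 100. N13 trips offline.
  N13 sheds 140 MW to N11, N14, N3: 46 each (2 lost).
    N11: 40+46 = 86 > 60
    N14: 80+46 = 126 ≤ 150
    N3: 10+46 = 56 ≤ 90
Round 2 — N11 trips offline.
  N11 sheds 86 MW to N14: 86 each.
    N14: 126+86 = 212 > 150
Round 3 — N14 trips offline.
  N14 sheds 212 MW to N22: 212 each.
    N22: 10+212 = 222 > 60
Round 4 — N22 trips offline.
  N22 sheds 222 MW: no online neighbours, lost.
No further trips.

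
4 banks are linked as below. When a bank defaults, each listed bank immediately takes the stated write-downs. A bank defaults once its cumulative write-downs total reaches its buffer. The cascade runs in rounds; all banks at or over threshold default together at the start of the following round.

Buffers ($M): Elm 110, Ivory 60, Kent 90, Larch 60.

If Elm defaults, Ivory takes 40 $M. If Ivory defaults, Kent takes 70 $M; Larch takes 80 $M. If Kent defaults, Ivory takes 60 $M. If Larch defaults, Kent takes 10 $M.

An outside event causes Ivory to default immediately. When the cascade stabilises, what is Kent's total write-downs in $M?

80

Round 1 — Ivory defaults (initial).
  Kent: +70 → 70 < 90
  Larch: +80 → 80 ≥ 60
Round 2 — Larch defaults.
  Kent: +10 → 80 < 90
No further defaults.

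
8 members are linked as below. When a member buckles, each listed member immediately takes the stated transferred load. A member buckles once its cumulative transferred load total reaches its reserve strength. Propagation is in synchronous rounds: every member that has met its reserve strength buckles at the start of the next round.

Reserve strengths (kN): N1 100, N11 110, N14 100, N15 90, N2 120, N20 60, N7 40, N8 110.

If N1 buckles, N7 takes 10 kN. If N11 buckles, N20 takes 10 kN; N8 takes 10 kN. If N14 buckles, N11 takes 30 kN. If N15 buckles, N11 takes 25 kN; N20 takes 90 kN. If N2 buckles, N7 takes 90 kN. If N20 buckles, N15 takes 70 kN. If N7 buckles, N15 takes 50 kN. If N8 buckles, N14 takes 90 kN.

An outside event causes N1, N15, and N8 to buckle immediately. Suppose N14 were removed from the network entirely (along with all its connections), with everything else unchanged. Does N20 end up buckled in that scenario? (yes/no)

yes

With N14 removed:
Round 1 — N1, N15, N8 buckle (initial).
  N11: +25 → 25 < 110
  N20: +90 → 90 ≥ 60
  N7: +10 → 10 < 40
Round 2 — N20 buckles.
No further bucklings.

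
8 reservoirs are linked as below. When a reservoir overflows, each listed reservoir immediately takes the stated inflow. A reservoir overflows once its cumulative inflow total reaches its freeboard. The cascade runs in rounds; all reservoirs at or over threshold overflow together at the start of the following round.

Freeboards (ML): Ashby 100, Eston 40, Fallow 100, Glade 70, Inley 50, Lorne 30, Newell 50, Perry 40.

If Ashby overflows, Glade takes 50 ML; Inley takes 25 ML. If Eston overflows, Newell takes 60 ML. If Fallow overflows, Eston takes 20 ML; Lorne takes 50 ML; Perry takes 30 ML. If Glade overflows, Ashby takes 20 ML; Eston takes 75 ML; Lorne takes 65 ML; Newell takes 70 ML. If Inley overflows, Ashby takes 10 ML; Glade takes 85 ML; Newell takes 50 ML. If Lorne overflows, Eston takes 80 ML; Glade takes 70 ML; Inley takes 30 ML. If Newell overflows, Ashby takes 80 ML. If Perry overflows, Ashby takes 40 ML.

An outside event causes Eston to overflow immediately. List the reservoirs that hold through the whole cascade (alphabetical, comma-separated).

Ashby, Fallow, Glade, Inley, Lorne, Perry

Round 1 — Eston overflows (initial).
  Newell: +60 → 60 ≥ 50
Round 2 — Newell overflows.
  Ashby: +80 → 80 < 100
No further overflows.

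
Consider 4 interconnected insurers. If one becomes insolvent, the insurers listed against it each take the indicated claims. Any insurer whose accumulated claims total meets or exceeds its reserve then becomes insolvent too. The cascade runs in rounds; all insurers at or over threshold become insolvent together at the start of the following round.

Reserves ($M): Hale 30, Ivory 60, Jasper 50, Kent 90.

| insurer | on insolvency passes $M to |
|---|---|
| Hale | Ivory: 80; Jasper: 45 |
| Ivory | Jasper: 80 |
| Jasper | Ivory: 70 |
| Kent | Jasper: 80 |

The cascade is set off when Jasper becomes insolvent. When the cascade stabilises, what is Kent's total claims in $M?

0

Round 1 — Jasper becomes insolvent (initial).
  Ivory: +70 → 70 ≥ 60
Round 2 — Ivory becomes insolvent.
No further insolvencies.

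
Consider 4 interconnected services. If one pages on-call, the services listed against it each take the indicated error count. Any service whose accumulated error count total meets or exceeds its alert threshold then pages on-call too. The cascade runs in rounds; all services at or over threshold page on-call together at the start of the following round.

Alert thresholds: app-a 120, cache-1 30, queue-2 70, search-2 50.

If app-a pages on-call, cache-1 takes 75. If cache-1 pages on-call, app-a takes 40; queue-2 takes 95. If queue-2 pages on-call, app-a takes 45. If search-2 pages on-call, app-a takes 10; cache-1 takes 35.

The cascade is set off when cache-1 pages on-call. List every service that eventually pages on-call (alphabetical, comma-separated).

cache-1, queue-2

Round 1 — cache-1 pages on-call (initial).
  app-a: +40 → 40 < 120
  queue-2: +95 → 95 ≥ 70
Round 2 — queue-2 pages on-call.
  app-a: +45 → 85 < 120
No further pages.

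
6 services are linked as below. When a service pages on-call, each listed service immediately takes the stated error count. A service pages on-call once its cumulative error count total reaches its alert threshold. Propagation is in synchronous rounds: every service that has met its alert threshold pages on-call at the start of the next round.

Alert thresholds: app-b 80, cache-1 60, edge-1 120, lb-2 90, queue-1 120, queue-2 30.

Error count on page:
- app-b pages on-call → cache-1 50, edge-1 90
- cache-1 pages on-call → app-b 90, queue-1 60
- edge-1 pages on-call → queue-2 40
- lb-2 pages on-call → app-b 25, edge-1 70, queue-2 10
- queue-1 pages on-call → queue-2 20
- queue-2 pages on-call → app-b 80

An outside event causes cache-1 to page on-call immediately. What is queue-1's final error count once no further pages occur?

Round 1 — cache-1 pages on-call (initial).
  app-b: +90 → 90 ≥ 80
  queue-1: +60 → 60 < 120
Round 2 — app-b pages on-call.
  edge-1: +90 → 90 < 120
No further pages.

60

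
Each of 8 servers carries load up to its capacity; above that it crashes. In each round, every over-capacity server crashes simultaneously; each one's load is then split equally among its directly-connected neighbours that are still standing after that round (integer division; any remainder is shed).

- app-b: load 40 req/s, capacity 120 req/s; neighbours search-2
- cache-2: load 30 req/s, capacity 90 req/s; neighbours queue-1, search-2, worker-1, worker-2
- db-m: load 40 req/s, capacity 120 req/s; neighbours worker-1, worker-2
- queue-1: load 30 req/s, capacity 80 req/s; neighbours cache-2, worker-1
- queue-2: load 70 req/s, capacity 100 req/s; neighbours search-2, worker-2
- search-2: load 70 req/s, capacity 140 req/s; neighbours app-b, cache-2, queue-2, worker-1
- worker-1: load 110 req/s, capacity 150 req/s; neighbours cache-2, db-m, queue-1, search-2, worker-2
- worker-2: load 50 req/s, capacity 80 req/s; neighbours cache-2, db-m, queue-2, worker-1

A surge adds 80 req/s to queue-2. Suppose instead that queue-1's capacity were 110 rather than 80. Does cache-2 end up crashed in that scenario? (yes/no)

yes

With queue-1's capacity at 110:
Round 1 — queue-2 at 150 > 100. queue-2 crashes.
  queue-2 sheds 150 req/s to search-2, worker-2: 75 each.
    search-2: 70+75 = 145 > 140
    worker-2: 50+75 = 125 > 80
Round 2 — search-2, worker-2 crash.
  search-2 sheds 145 req/s to app-b, cache-2, worker-1: 48 each (1 lost).
    app-b: 40+48 = 88 ≤ 120
    cache-2: 30+48 = 78 ≤ 90
    worker-1: 110+48 = 158 > 150
  worker-2 sheds 125 req/s to cache-2, db-m, worker-1: 41 each (2 lost).
    cache-2: 78+41 = 119 > 90
    db-m: 40+41 = 81 ≤ 120
    worker-1: 158+41 = 199 > 150
Round 3 — cache-2, worker-1 crash.
  cache-2 sheds 119 req/s to queue-1: 119 each.
    queue-1: 30+119 = 149 > 110
  worker-1 sheds 199 req/s to db-m, queue-1: 99 each (1 lost).
    db-m: 81+99 = 180 > 120
    queue-1: 149+99 = 248 > 110
Round 4 — db-m, queue-1 crash.
  db-m sheds 180 req/s: no online neighbours, lost.
  queue-1 sheds 248 req/s: no online neighbours, lost.
No further crashes.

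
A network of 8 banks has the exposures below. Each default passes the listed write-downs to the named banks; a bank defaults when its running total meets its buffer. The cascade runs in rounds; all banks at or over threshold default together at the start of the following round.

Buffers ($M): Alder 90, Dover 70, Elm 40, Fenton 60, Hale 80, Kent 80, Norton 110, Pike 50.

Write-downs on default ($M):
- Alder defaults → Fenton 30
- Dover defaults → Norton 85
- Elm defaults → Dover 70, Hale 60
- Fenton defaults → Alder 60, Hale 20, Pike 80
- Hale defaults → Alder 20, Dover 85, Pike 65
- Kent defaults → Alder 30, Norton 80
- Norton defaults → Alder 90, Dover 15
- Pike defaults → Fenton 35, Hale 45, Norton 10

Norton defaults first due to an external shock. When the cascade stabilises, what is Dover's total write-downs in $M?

15

Round 1 — Norton defaults (initial).
  Alder: +90 → 90 ≥ 90
  Dover: +15 → 15 < 70
Round 2 — Alder defaults.
  Fenton: +30 → 30 < 60
No further defaults.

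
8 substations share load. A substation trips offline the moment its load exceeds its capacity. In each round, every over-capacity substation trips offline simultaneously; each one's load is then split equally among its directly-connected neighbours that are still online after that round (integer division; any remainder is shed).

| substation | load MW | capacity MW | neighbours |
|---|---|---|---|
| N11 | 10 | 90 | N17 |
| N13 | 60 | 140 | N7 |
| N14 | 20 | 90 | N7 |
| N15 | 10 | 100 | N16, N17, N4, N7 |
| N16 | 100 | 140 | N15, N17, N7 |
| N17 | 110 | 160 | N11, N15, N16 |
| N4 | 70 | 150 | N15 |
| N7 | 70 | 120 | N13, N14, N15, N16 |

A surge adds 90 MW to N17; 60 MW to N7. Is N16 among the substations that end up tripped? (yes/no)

Round 1 — N17 at 200 > 160; N7 at 130 > 120. N17, N7 trip offline.
  N17 sheds 200 MW to N11, N15, N16: 66 each (2 lost).
    N11: 10+66 = 76 ≤ 90
    N15: 10+66 = 76 ≤ 100
    N16: 100+66 = 166 > 140
  N7 sheds 130 MW to N13, N14, N15, N16: 32 each (2 lost).
    N13: 60+32 = 92 ≤ 140
    N14: 20+32 = 52 ≤ 90
    N15: 76+32 = 108 > 100
    N16: 166+32 = 198 > 140
Round 2 — N15, N16 trip offline.
  N15 sheds 108 MW to N4: 108 each.
    N4: 70+108 = 178 > 150
  N16 sheds 198 MW: no online neighbours, lost.
Round 3 — N4 trips offline.
  N4 sheds 178 MW: no online neighbours, lost.
No further trips.

yes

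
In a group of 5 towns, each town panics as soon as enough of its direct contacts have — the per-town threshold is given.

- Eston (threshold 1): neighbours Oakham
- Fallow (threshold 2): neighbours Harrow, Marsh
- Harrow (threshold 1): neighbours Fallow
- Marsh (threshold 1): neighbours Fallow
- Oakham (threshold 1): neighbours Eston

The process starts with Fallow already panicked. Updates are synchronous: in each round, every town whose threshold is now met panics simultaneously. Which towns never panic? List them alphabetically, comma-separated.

Round 1 — Fallow panics (initial).
Round 2 — checking thresholds:
  Harrow: 1 of 1 neighbours ≥ 1, panics.
  Marsh: 1 of 1 neighbours ≥ 1, panics.
Round 3 — no new panics; cascade stops.

Eston, Oakham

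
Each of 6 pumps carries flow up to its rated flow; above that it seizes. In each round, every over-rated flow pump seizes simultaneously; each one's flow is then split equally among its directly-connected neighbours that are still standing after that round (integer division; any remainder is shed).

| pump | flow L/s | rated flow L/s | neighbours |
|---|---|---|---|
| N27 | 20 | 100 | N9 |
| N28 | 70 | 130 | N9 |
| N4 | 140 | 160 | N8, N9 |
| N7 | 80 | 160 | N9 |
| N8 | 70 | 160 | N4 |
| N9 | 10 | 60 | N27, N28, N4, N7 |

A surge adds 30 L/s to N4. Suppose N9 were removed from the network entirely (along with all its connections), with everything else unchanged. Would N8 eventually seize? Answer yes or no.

With N9 removed:
Round 1 — N4 at 170 > 160. N4 seizes.
  N4 sheds 170 L/s to N8: 170 each.
    N8: 70+170 = 240 > 160
Round 2 — N8 seizes.
  N8 sheds 240 L/s: no online neighbours, lost.
No further seizures.

yes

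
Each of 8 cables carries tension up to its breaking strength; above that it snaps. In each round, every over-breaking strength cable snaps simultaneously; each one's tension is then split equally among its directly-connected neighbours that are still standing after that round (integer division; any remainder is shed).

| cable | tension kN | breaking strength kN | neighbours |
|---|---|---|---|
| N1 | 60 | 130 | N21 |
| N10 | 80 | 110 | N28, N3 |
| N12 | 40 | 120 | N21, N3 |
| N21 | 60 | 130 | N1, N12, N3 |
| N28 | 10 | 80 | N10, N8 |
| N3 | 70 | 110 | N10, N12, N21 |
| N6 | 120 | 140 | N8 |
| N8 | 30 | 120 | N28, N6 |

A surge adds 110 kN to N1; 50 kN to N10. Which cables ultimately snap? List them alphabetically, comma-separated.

N1, N10, N12, N21, N3

Round 1 — N1 at 170 > 130; N10 at 130 > 110. N1, N10 snap.
  N1 sheds 170 kN to N21: 170 each.
    N21: 60+170 = 230 > 130
  N10 sheds 130 kN to N28, N3: 65 each.
    N28: 10+65 = 75 ≤ 80
    N3: 70+65 = 135 > 110
Round 2 — N21, N3 snap.
  N21 sheds 230 kN to N12: 230 each.
    N12: 40+230 = 270 > 120
  N3 sheds 135 kN to N12: 135 each.
    N12: 270+135 = 405 > 120
Round 3 — N12 snaps.
  N12 sheds 405 kN: no online neighbours, lost.
No further breaks.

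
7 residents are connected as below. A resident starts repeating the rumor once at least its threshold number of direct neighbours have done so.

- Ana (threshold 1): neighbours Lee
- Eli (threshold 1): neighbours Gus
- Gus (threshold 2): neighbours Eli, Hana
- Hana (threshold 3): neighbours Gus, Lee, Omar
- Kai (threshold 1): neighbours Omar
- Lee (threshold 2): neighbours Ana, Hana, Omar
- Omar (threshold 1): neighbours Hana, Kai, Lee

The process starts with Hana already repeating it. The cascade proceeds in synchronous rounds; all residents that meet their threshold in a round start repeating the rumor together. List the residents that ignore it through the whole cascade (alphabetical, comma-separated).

Round 1 — Hana starts repeating the rumor (initial).
Round 2 — checking thresholds:
  Gus: 1 of 2 neighbours < 2, holds.
  Lee: 1 of 3 neighbours < 2, holds.
  Omar: 1 of 3 neighbours ≥ 1, starts repeating the rumor.
Round 3 — checking thresholds:
  Gus: 1 of 2 neighbours < 2, holds.
  Kai: 1 of 1 neighbours ≥ 1, starts repeating the rumor.
  Lee: 2 of 3 neighbours ≥ 2, starts repeating the rumor.
Round 4 — checking thresholds:
  Ana: 1 of 1 neighbours ≥ 1, starts repeating the rumor.
  Gus: 1 of 2 neighbours < 2, holds.
Round 5 — no new spreads; cascade stops.

Eli, Gus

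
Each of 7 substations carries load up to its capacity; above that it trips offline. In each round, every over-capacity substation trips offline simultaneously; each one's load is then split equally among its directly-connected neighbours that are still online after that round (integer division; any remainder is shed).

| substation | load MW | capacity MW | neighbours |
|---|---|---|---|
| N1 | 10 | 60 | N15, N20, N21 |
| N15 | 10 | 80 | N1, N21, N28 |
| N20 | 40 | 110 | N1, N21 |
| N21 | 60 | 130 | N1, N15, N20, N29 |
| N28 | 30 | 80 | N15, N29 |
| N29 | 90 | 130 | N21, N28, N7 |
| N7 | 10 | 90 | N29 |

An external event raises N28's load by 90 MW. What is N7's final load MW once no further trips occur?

Round 1 — N28 at 120 > 80. N28 trips offline.
  N28 sheds 120 MW to N15, N29: 60 each.
    N15: 10+60 = 70 ≤ 80
    N29: 90+60 = 150 > 130
Round 2 — N29 trips offline.
  N29 sheds 150 MW to N21, N7: 75 each.
    N21: 60+75 = 135 > 130
    N7: 10+75 = 85 ≤ 90
Round 3 — N21 trips offline.
  N21 sheds 135 MW to N1, N15, N20: 45 each.
    N1: 10+45 = 55 ≤ 60
    N15: 70+45 = 115 > 80
    N20: 40+45 = 85 ≤ 110
Round 4 — N15 trips offline.
  N15 sheds 115 MW to N1: 115 each.
    N1: 55+115 = 170 > 60
Round 5 — N1 trips offline.
  N1 sheds 170 MW to N20: 170 each.
    N20: 85+170 = 255 > 110
Round 6 — N20 trips offline.
  N20 sheds 255 MW: no online neighbours, lost.
No further trips.

85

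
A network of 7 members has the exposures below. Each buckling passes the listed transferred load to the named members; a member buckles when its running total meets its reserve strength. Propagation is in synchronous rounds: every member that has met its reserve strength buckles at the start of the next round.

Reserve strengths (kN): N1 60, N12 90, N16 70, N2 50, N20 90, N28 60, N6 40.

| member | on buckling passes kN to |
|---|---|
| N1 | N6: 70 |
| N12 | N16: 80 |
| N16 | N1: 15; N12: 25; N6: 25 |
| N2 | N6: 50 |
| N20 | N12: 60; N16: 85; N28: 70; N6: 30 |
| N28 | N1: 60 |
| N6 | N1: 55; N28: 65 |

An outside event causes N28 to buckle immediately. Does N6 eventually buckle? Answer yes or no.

Round 1 — N28 buckles (initial).
  N1: +60 → 60 ≥ 60
Round 2 — N1 buckles.
  N6: +70 → 70 ≥ 40
Round 3 — N6 buckles.
No further bucklings.

yes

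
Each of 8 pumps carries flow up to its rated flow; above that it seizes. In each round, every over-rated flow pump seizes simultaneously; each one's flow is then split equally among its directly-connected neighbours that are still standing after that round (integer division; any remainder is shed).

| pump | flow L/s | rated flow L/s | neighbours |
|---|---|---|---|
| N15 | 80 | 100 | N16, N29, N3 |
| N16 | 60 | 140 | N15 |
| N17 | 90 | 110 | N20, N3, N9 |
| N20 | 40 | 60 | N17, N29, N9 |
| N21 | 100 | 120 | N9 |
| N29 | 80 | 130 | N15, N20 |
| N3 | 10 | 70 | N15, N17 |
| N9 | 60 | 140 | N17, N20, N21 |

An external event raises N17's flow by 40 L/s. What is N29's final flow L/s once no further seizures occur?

Round 1 — N17 at 130 > 110. N17 seizes.
  N17 sheds 130 L/s to N20, N3, N9: 43 each (1 lost).
    N20: 40+43 = 83 > 60
    N3: 10+43 = 53 ≤ 70
    N9: 60+43 = 103 ≤ 140
Round 2 — N20 seizes.
  N20 sheds 83 L/s to N29, N9: 41 each (1 lost).
    N29: 80+41 = 121 ≤ 130
    N9: 103+41 = 144 > 140
Round 3 — N9 seizes.
  N9 sheds 144 L/s to N21: 144 each.
    N21: 100+144 = 244 > 120
Round 4 — N21 seizes.
  N21 sheds 244 L/s: no online neighbours, lost.
No further seizures.

121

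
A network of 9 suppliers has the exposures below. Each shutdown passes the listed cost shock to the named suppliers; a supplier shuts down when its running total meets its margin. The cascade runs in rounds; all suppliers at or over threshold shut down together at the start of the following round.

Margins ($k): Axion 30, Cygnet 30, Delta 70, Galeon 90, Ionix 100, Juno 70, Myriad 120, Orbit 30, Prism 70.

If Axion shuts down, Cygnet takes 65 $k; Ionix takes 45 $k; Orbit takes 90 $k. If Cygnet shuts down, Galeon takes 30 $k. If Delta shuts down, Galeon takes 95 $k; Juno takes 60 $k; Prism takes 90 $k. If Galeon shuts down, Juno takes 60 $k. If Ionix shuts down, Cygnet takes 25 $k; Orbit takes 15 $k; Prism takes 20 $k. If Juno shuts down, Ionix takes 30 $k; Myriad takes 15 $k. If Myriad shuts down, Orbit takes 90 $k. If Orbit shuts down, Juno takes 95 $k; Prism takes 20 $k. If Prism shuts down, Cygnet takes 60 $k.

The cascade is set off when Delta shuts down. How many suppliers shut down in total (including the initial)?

5

Round 1 — Delta shuts down (initial).
  Galeon: +95 → 95 ≥ 90
  Juno: +60 → 60 < 70
  Prism: +90 → 90 ≥ 70
Round 2 — Galeon, Prism shut down.
  Cygnet: +60 → 60 ≥ 30
  Juno: +60 → 120 ≥ 70
Round 3 — Cygnet, Juno shut down.
  Ionix: +30 → 30 < 100
  Myriad: +15 → 15 < 120
No further shutdowns.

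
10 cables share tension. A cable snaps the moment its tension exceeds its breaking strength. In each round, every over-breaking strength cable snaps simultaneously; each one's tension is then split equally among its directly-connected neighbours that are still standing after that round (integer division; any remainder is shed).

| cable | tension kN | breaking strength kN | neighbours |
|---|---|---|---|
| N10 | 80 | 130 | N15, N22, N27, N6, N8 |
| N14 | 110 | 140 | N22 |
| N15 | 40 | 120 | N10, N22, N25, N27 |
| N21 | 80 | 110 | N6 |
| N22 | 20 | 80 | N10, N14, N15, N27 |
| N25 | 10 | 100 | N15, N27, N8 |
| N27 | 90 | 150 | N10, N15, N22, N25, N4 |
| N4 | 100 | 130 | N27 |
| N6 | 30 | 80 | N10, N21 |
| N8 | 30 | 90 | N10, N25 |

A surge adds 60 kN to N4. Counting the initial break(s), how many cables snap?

Round 1 — N4 at 160 > 130. N4 snaps.
  N4 sheds 160 kN to N27: 160 each.
    N27: 90+160 = 250 > 150
Round 2 — N27 snaps.
  N27 sheds 250 kN to N10, N15, N22, N25: 62 each (2 lost).
    N10: 80+62 = 142 > 130
    N15: 40+62 = 102 ≤ 120
    N22: 20+62 = 82 > 80
    N25: 10+62 = 72 ≤ 100
Round 3 — N10, N22 snap.
  N10 sheds 142 kN to N15, N6, N8: 47 each (1 lost).
    N15: 102+47 = 149 > 120
    N6: 30+47 = 77 ≤ 80
    N8: 30+47 = 77 ≤ 90
  N22 sheds 82 kN to N14, N15: 41 each.
    N14: 110+41 = 151 > 140
    N15: 149+41 = 190 > 120
Round 4 — N14, N15 snap.
  N14 sheds 151 kN: no online neighbours, lost.
  N15 sheds 190 kN to N25: 190 each.
    N25: 72+190 = 262 > 100
Round 5 — N25 snaps.
  N25 sheds 262 kN to N8: 262 each.
    N8: 77+262 = 339 > 90
Round 6 — N8 snaps.
  N8 sheds 339 kN: no online neighbours, lost.
No further breaks.

8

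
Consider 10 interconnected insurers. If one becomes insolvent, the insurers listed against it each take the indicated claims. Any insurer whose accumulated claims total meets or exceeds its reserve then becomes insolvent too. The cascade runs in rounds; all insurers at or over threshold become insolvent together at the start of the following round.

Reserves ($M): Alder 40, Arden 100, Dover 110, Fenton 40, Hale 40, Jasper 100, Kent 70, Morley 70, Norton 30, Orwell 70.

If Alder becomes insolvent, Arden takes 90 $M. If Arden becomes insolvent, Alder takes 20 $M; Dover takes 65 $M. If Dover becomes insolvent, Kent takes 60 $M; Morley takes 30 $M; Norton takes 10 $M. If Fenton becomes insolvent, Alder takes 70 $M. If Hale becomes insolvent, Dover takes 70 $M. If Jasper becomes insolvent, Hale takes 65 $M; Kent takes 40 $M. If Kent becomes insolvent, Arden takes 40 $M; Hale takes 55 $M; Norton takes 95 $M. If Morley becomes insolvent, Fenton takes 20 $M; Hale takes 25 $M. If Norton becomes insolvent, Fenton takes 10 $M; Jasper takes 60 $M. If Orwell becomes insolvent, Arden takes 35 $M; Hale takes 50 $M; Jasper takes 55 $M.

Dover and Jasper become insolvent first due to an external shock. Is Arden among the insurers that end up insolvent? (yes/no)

Round 1 — Dover, Jasper become insolvent (initial).
  Hale: +65 → 65 ≥ 40
  Kent: +60+40 → 100 ≥ 70
  Morley: +30 → 30 < 70
  Norton: +10 → 10 < 30
Round 2 — Hale, Kent become insolvent.
  Arden: +40 → 40 < 100
  Norton: +95 → 105 ≥ 30
Round 3 — Norton becomes insolvent.
  Fenton: +10 → 10 < 40
No further insolvencies.

no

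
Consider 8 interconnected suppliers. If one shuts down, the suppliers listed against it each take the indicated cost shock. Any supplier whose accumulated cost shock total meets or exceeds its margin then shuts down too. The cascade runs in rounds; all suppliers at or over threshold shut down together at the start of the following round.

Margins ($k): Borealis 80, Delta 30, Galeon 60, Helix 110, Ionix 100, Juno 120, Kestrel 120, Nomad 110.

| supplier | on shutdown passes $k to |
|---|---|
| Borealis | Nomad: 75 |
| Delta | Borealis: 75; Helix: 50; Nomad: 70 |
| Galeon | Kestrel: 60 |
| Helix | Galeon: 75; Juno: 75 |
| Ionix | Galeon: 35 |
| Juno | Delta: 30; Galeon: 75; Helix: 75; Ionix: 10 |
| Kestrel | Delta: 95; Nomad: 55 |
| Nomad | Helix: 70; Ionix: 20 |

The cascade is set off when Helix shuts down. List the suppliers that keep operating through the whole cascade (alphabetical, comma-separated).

Borealis, Delta, Ionix, Juno, Kestrel, Nomad

Round 1 — Helix shuts down (initial).
  Galeon: +75 → 75 ≥ 60
  Juno: +75 → 75 < 120
Round 2 — Galeon shuts down.
  Kestrel: +60 → 60 < 120
No further shutdowns.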